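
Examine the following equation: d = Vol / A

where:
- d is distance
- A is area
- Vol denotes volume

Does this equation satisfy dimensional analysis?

Yes

d (distance) has dimensions [L].
A (area) has dimensions [L^2].
Vol (volume) has dimensions [L^3].

Left side: [L]
Right side: [L]

Both sides have the same dimensions, so the equation is dimensionally consistent.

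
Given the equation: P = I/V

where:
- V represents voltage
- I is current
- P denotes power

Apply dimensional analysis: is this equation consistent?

No

V (voltage) has dimensions [I^-1 L^2 M T^-3].
I (current) has dimensions [I].
P (power) has dimensions [L^2 M T^-3].

Left side: [L^2 M T^-3]
Right side: [I^2 L^-2 M^-1 T^3]

The two sides have different dimensions, so the equation is NOT dimensionally consistent.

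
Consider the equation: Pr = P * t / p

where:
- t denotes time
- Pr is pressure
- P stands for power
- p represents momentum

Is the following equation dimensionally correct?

No

t (time) has dimensions [T].
Pr (pressure) has dimensions [L^-1 M T^-2].
P (power) has dimensions [L^2 M T^-3].
p (momentum) has dimensions [L M T^-1].

Left side: [L^-1 M T^-2]
Right side: [L T^-1]

The two sides have different dimensions, so the equation is NOT dimensionally consistent.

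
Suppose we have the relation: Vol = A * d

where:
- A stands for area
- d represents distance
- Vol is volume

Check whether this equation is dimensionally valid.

Yes

A (area) has dimensions [L^2].
d (distance) has dimensions [L].
Vol (volume) has dimensions [L^3].

Left side: [L^3]
Right side: [L^3]

Both sides have the same dimensions, so the equation is dimensionally consistent.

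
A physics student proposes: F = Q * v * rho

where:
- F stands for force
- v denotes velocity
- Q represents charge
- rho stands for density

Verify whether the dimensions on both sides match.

No

F (force) has dimensions [L M T^-2].
v (velocity) has dimensions [L T^-1].
Q (charge) has dimensions [I T].
rho (density) has dimensions [L^-3 M].

Left side: [L M T^-2]
Right side: [I L^-2 M]

The two sides have different dimensions, so the equation is NOT dimensionally consistent.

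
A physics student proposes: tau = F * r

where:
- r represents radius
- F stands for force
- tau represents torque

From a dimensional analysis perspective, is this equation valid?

Yes

r (radius) has dimensions [L].
F (force) has dimensions [L M T^-2].
tau (torque) has dimensions [L^2 M T^-2].

Left side: [L^2 M T^-2]
Right side: [L^2 M T^-2]

Both sides have the same dimensions, so the equation is dimensionally consistent.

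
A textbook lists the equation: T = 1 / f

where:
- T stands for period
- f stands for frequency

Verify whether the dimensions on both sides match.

Yes

T (period) has dimensions [T].
f (frequency) has dimensions [T^-1].

Left side: [T]
Right side: [T]

Both sides have the same dimensions, so the equation is dimensionally consistent.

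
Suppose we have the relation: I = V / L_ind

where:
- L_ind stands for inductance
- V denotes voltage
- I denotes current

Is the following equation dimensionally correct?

No

L_ind (inductance) has dimensions [I^-2 L^2 M T^-2].
V (voltage) has dimensions [I^-1 L^2 M T^-3].
I (current) has dimensions [I].

Left side: [I]
Right side: [I T^-1]

The two sides have different dimensions, so the equation is NOT dimensionally consistent.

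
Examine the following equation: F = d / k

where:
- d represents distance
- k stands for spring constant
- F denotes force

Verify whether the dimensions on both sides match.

No

d (distance) has dimensions [L].
k (spring constant) has dimensions [M T^-2].
F (force) has dimensions [L M T^-2].

Left side: [L M T^-2]
Right side: [L M^-1 T^2]

The two sides have different dimensions, so the equation is NOT dimensionally consistent.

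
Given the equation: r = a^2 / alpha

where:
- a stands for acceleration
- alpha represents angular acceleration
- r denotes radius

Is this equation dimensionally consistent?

No

a (acceleration) has dimensions [L T^-2].
alpha (angular acceleration) has dimensions [T^-2].
r (radius) has dimensions [L].

Left side: [L]
Right side: [L^2 T^-2]

The two sides have different dimensions, so the equation is NOT dimensionally consistent.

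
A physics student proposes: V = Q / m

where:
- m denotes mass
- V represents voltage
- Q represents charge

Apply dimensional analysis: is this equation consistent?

No

m (mass) has dimensions [M].
V (voltage) has dimensions [I^-1 L^2 M T^-3].
Q (charge) has dimensions [I T].

Left side: [I^-1 L^2 M T^-3]
Right side: [I M^-1 T]

The two sides have different dimensions, so the equation is NOT dimensionally consistent.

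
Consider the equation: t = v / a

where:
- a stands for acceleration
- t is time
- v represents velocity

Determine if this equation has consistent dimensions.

Yes

a (acceleration) has dimensions [L T^-2].
t (time) has dimensions [T].
v (velocity) has dimensions [L T^-1].

Left side: [T]
Right side: [T]

Both sides have the same dimensions, so the equation is dimensionally consistent.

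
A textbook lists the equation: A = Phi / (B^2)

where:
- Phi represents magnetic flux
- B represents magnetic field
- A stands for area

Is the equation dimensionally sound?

No

Phi (magnetic flux) has dimensions [I^-1 L^2 M T^-2].
B (magnetic field) has dimensions [I^-1 M T^-2].
A (area) has dimensions [L^2].

Left side: [L^2]
Right side: [I L^2 M^-1 T^2]

The two sides have different dimensions, so the equation is NOT dimensionally consistent.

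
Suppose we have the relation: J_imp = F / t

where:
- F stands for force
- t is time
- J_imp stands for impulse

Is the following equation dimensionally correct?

No

F (force) has dimensions [L M T^-2].
t (time) has dimensions [T].
J_imp (impulse) has dimensions [L M T^-1].

Left side: [L M T^-1]
Right side: [L M T^-3]

The two sides have different dimensions, so the equation is NOT dimensionally consistent.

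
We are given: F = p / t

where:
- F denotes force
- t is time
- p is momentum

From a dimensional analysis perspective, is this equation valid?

Yes

F (force) has dimensions [L M T^-2].
t (time) has dimensions [T].
p (momentum) has dimensions [L M T^-1].

Left side: [L M T^-2]
Right side: [L M T^-2]

Both sides have the same dimensions, so the equation is dimensionally consistent.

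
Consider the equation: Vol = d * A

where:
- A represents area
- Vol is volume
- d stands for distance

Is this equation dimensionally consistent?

Yes

A (area) has dimensions [L^2].
Vol (volume) has dimensions [L^3].
d (distance) has dimensions [L].

Left side: [L^3]
Right side: [L^3]

Both sides have the same dimensions, so the equation is dimensionally consistent.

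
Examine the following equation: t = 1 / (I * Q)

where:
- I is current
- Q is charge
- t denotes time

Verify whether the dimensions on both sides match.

No

I (current) has dimensions [I].
Q (charge) has dimensions [I T].
t (time) has dimensions [T].

Left side: [T]
Right side: [I^-2 T^-1]

The two sides have different dimensions, so the equation is NOT dimensionally consistent.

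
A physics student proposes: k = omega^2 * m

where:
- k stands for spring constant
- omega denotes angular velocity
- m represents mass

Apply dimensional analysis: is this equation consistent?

Yes

k (spring constant) has dimensions [M T^-2].
omega (angular velocity) has dimensions [T^-1].
m (mass) has dimensions [M].

Left side: [M T^-2]
Right side: [M T^-2]

Both sides have the same dimensions, so the equation is dimensionally consistent.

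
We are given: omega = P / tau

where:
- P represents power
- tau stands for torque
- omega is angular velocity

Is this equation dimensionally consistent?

Yes

P (power) has dimensions [L^2 M T^-3].
tau (torque) has dimensions [L^2 M T^-2].
omega (angular velocity) has dimensions [T^-1].

Left side: [T^-1]
Right side: [T^-1]

Both sides have the same dimensions, so the equation is dimensionally consistent.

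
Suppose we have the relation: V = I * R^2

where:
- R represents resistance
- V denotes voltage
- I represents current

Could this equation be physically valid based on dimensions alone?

No

R (resistance) has dimensions [I^-2 L^2 M T^-3].
V (voltage) has dimensions [I^-1 L^2 M T^-3].
I (current) has dimensions [I].

Left side: [I^-1 L^2 M T^-3]
Right side: [I^-3 L^4 M^2 T^-6]

The two sides have different dimensions, so the equation is NOT dimensionally consistent.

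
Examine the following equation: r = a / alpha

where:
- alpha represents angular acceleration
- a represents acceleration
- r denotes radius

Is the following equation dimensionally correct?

Yes

alpha (angular acceleration) has dimensions [T^-2].
a (acceleration) has dimensions [L T^-2].
r (radius) has dimensions [L].

Left side: [L]
Right side: [L]

Both sides have the same dimensions, so the equation is dimensionally consistent.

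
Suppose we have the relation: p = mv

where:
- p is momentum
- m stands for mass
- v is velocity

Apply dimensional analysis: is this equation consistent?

Yes

p (momentum) has dimensions [L M T^-1].
m (mass) has dimensions [M].
v (velocity) has dimensions [L T^-1].

Left side: [L M T^-1]
Right side: [L M T^-1]

Both sides have the same dimensions, so the equation is dimensionally consistent.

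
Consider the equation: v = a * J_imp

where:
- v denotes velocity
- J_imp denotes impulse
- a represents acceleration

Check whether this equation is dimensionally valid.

No

v (velocity) has dimensions [L T^-1].
J_imp (impulse) has dimensions [L M T^-1].
a (acceleration) has dimensions [L T^-2].

Left side: [L T^-1]
Right side: [L^2 M T^-3]

The two sides have different dimensions, so the equation is NOT dimensionally consistent.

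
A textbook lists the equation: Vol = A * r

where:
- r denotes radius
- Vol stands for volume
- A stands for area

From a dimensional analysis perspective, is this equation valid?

Yes

r (radius) has dimensions [L].
Vol (volume) has dimensions [L^3].
A (area) has dimensions [L^2].

Left side: [L^3]
Right side: [L^3]

Both sides have the same dimensions, so the equation is dimensionally consistent.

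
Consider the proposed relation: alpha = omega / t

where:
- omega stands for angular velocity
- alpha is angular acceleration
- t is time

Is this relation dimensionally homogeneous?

Yes

omega (angular velocity) has dimensions [T^-1].
alpha (angular acceleration) has dimensions [T^-2].
t (time) has dimensions [T].

Left side: [T^-2]
Right side: [T^-2]

Both sides have the same dimensions, so the equation is dimensionally consistent.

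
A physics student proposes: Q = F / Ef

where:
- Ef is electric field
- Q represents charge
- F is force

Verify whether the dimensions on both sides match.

Yes

Ef (electric field) has dimensions [I^-1 L M T^-3].
Q (charge) has dimensions [I T].
F (force) has dimensions [L M T^-2].

Left side: [I T]
Right side: [I T]

Both sides have the same dimensions, so the equation is dimensionally consistent.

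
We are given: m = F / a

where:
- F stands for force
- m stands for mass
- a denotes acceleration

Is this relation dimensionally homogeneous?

Yes

F (force) has dimensions [L M T^-2].
m (mass) has dimensions [M].
a (acceleration) has dimensions [L T^-2].

Left side: [M]
Right side: [M]

Both sides have the same dimensions, so the equation is dimensionally consistent.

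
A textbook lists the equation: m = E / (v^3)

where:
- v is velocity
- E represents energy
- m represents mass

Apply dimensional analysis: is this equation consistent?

No

v (velocity) has dimensions [L T^-1].
E (energy) has dimensions [L^2 M T^-2].
m (mass) has dimensions [M].

Left side: [M]
Right side: [L^-1 M T]

The two sides have different dimensions, so the equation is NOT dimensionally consistent.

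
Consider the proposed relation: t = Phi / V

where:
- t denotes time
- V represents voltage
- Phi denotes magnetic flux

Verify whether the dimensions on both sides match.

Yes

t (time) has dimensions [T].
V (voltage) has dimensions [I^-1 L^2 M T^-3].
Phi (magnetic flux) has dimensions [I^-1 L^2 M T^-2].

Left side: [T]
Right side: [T]

Both sides have the same dimensions, so the equation is dimensionally consistent.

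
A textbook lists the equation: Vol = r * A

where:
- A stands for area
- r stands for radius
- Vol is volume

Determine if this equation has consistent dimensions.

Yes

A (area) has dimensions [L^2].
r (radius) has dimensions [L].
Vol (volume) has dimensions [L^3].

Left side: [L^3]
Right side: [L^3]

Both sides have the same dimensions, so the equation is dimensionally consistent.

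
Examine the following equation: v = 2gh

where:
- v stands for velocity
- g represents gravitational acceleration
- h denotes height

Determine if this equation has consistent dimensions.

No

v (velocity) has dimensions [L T^-1].
g (gravitational acceleration) has dimensions [L T^-2].
h (height) has dimensions [L].

Left side: [L T^-1]
Right side: [L^2 T^-2]

The two sides have different dimensions, so the equation is NOT dimensionally consistent.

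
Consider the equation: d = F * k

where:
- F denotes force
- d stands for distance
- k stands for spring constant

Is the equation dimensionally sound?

No

F (force) has dimensions [L M T^-2].
d (distance) has dimensions [L].
k (spring constant) has dimensions [M T^-2].

Left side: [L]
Right side: [L M^2 T^-4]

The two sides have different dimensions, so the equation is NOT dimensionally consistent.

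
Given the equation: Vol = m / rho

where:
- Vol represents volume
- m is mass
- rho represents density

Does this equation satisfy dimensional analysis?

Yes

Vol (volume) has dimensions [L^3].
m (mass) has dimensions [M].
rho (density) has dimensions [L^-3 M].

Left side: [L^3]
Right side: [L^3]

Both sides have the same dimensions, so the equation is dimensionally consistent.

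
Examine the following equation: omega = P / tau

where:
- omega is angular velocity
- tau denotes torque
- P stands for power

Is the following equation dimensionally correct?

Yes

omega (angular velocity) has dimensions [T^-1].
tau (torque) has dimensions [L^2 M T^-2].
P (power) has dimensions [L^2 M T^-3].

Left side: [T^-1]
Right side: [T^-1]

Both sides have the same dimensions, so the equation is dimensionally consistent.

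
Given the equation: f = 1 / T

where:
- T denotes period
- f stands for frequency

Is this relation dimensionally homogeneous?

Yes

T (period) has dimensions [T].
f (frequency) has dimensions [T^-1].

Left side: [T^-1]
Right side: [T^-1]

Both sides have the same dimensions, so the equation is dimensionally consistent.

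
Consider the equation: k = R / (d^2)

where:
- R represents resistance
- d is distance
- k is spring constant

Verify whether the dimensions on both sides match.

No

R (resistance) has dimensions [I^-2 L^2 M T^-3].
d (distance) has dimensions [L].
k (spring constant) has dimensions [M T^-2].

Left side: [M T^-2]
Right side: [I^-2 M T^-3]

The two sides have different dimensions, so the equation is NOT dimensionally consistent.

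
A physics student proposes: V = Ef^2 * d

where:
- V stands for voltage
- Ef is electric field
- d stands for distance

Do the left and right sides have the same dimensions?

No

V (voltage) has dimensions [I^-1 L^2 M T^-3].
Ef (electric field) has dimensions [I^-1 L M T^-3].
d (distance) has dimensions [L].

Left side: [I^-1 L^2 M T^-3]
Right side: [I^-2 L^3 M^2 T^-6]

The two sides have different dimensions, so the equation is NOT dimensionally consistent.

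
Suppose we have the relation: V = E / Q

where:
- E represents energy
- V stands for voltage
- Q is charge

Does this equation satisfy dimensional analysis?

Yes

E (energy) has dimensions [L^2 M T^-2].
V (voltage) has dimensions [I^-1 L^2 M T^-3].
Q (charge) has dimensions [I T].

Left side: [I^-1 L^2 M T^-3]
Right side: [I^-1 L^2 M T^-3]

Both sides have the same dimensions, so the equation is dimensionally consistent.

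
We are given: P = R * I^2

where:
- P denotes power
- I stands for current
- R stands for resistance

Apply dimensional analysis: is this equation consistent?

Yes

P (power) has dimensions [L^2 M T^-3].
I (current) has dimensions [I].
R (resistance) has dimensions [I^-2 L^2 M T^-3].

Left side: [L^2 M T^-3]
Right side: [L^2 M T^-3]

Both sides have the same dimensions, so the equation is dimensionally consistent.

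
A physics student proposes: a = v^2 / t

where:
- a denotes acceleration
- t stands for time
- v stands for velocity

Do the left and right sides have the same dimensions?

No

a (acceleration) has dimensions [L T^-2].
t (time) has dimensions [T].
v (velocity) has dimensions [L T^-1].

Left side: [L T^-2]
Right side: [L^2 T^-3]

The two sides have different dimensions, so the equation is NOT dimensionally consistent.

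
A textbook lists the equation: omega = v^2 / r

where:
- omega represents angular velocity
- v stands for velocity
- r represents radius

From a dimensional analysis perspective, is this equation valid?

No

omega (angular velocity) has dimensions [T^-1].
v (velocity) has dimensions [L T^-1].
r (radius) has dimensions [L].

Left side: [T^-1]
Right side: [L T^-2]

The two sides have different dimensions, so the equation is NOT dimensionally consistent.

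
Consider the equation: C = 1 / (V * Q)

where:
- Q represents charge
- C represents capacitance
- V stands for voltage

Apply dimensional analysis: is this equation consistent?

No

Q (charge) has dimensions [I T].
C (capacitance) has dimensions [I^2 L^-2 M^-1 T^4].
V (voltage) has dimensions [I^-1 L^2 M T^-3].

Left side: [I^2 L^-2 M^-1 T^4]
Right side: [L^-2 M^-1 T^2]

The two sides have different dimensions, so the equation is NOT dimensionally consistent.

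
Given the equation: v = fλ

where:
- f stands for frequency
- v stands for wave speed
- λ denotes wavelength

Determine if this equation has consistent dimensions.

Yes

f (frequency) has dimensions [T^-1].
v (wave speed) has dimensions [L T^-1].
λ (wavelength) has dimensions [L].

Left side: [L T^-1]
Right side: [L T^-1]

Both sides have the same dimensions, so the equation is dimensionally consistent.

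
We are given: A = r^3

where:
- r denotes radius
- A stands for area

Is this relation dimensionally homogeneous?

No

r (radius) has dimensions [L].
A (area) has dimensions [L^2].

Left side: [L^2]
Right side: [L^3]

The two sides have different dimensions, so the equation is NOT dimensionally consistent.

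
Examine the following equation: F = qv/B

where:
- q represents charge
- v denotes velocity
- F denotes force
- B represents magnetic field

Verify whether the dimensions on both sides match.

No

q (charge) has dimensions [I T].
v (velocity) has dimensions [L T^-1].
F (force) has dimensions [L M T^-2].
B (magnetic field) has dimensions [I^-1 M T^-2].

Left side: [L M T^-2]
Right side: [I^2 L M^-1 T^2]

The two sides have different dimensions, so the equation is NOT dimensionally consistent.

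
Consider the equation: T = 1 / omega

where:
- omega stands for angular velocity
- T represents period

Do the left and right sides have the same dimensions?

Yes

omega (angular velocity) has dimensions [T^-1].
T (period) has dimensions [T].

Left side: [T]
Right side: [T]

Both sides have the same dimensions, so the equation is dimensionally consistent.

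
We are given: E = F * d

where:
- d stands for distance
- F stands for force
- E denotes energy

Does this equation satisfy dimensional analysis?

Yes

d (distance) has dimensions [L].
F (force) has dimensions [L M T^-2].
E (energy) has dimensions [L^2 M T^-2].

Left side: [L^2 M T^-2]
Right side: [L^2 M T^-2]

Both sides have the same dimensions, so the equation is dimensionally consistent.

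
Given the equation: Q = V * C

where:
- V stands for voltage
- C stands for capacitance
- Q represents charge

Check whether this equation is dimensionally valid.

Yes

V (voltage) has dimensions [I^-1 L^2 M T^-3].
C (capacitance) has dimensions [I^2 L^-2 M^-1 T^4].
Q (charge) has dimensions [I T].

Left side: [I T]
Right side: [I T]

Both sides have the same dimensions, so the equation is dimensionally consistent.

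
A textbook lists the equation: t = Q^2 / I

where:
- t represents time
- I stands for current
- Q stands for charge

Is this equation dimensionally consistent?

No

t (time) has dimensions [T].
I (current) has dimensions [I].
Q (charge) has dimensions [I T].

Left side: [T]
Right side: [I T^2]

The two sides have different dimensions, so the equation is NOT dimensionally consistent.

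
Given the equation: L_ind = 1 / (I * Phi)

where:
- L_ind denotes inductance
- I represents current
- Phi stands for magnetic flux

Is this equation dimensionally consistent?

No

L_ind (inductance) has dimensions [I^-2 L^2 M T^-2].
I (current) has dimensions [I].
Phi (magnetic flux) has dimensions [I^-1 L^2 M T^-2].

Left side: [I^-2 L^2 M T^-2]
Right side: [L^-2 M^-1 T^2]

The two sides have different dimensions, so the equation is NOT dimensionally consistent.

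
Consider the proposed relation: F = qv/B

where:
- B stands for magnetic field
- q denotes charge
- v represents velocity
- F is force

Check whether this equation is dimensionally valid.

No

B (magnetic field) has dimensions [I^-1 M T^-2].
q (charge) has dimensions [I T].
v (velocity) has dimensions [L T^-1].
F (force) has dimensions [L M T^-2].

Left side: [L M T^-2]
Right side: [I^2 L M^-1 T^2]

The two sides have different dimensions, so the equation is NOT dimensionally consistent.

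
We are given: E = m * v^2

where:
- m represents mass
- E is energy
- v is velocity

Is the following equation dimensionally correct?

Yes

m (mass) has dimensions [M].
E (energy) has dimensions [L^2 M T^-2].
v (velocity) has dimensions [L T^-1].

Left side: [L^2 M T^-2]
Right side: [L^2 M T^-2]

Both sides have the same dimensions, so the equation is dimensionally consistent.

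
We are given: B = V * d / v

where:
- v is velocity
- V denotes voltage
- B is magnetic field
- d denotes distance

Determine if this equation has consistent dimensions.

No

v (velocity) has dimensions [L T^-1].
V (voltage) has dimensions [I^-1 L^2 M T^-3].
B (magnetic field) has dimensions [I^-1 M T^-2].
d (distance) has dimensions [L].

Left side: [I^-1 M T^-2]
Right side: [I^-1 L^2 M T^-2]

The two sides have different dimensions, so the equation is NOT dimensionally consistent.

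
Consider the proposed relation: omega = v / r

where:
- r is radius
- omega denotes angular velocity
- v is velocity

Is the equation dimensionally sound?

Yes

r (radius) has dimensions [L].
omega (angular velocity) has dimensions [T^-1].
v (velocity) has dimensions [L T^-1].

Left side: [T^-1]
Right side: [T^-1]

Both sides have the same dimensions, so the equation is dimensionally consistent.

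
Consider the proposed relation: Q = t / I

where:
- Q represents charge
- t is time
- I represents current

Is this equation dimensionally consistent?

No

Q (charge) has dimensions [I T].
t (time) has dimensions [T].
I (current) has dimensions [I].

Left side: [I T]
Right side: [I^-1 T]

The two sides have different dimensions, so the equation is NOT dimensionally consistent.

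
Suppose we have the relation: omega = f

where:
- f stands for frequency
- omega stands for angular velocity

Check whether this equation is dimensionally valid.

Yes

f (frequency) has dimensions [T^-1].
omega (angular velocity) has dimensions [T^-1].

Left side: [T^-1]
Right side: [T^-1]

Both sides have the same dimensions, so the equation is dimensionally consistent.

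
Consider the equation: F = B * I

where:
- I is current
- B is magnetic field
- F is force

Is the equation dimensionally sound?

No

I (current) has dimensions [I].
B (magnetic field) has dimensions [I^-1 M T^-2].
F (force) has dimensions [L M T^-2].

Left side: [L M T^-2]
Right side: [M T^-2]

The two sides have different dimensions, so the equation is NOT dimensionally consistent.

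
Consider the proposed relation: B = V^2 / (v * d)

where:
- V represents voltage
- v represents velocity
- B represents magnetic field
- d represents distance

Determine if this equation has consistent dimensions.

No

V (voltage) has dimensions [I^-1 L^2 M T^-3].
v (velocity) has dimensions [L T^-1].
B (magnetic field) has dimensions [I^-1 M T^-2].
d (distance) has dimensions [L].

Left side: [I^-1 M T^-2]
Right side: [I^-2 L^2 M^2 T^-5]

The two sides have different dimensions, so the equation is NOT dimensionally consistent.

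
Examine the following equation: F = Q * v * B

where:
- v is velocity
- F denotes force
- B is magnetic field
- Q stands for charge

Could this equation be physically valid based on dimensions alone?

Yes

v (velocity) has dimensions [L T^-1].
F (force) has dimensions [L M T^-2].
B (magnetic field) has dimensions [I^-1 M T^-2].
Q (charge) has dimensions [I T].

Left side: [L M T^-2]
Right side: [L M T^-2]

Both sides have the same dimensions, so the equation is dimensionally consistent.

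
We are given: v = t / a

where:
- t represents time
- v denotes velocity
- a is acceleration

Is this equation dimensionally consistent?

No

t (time) has dimensions [T].
v (velocity) has dimensions [L T^-1].
a (acceleration) has dimensions [L T^-2].

Left side: [L T^-1]
Right side: [L^-1 T^3]

The two sides have different dimensions, so the equation is NOT dimensionally consistent.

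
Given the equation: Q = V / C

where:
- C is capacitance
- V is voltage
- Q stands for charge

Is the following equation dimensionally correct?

No

C (capacitance) has dimensions [I^2 L^-2 M^-1 T^4].
V (voltage) has dimensions [I^-1 L^2 M T^-3].
Q (charge) has dimensions [I T].

Left side: [I T]
Right side: [I^-3 L^4 M^2 T^-7]

The two sides have different dimensions, so the equation is NOT dimensionally consistent.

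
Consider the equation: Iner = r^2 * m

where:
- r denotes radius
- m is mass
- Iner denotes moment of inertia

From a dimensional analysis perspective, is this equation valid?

Yes

r (radius) has dimensions [L].
m (mass) has dimensions [M].
Iner (moment of inertia) has dimensions [L^2 M].

Left side: [L^2 M]
Right side: [L^2 M]

Both sides have the same dimensions, so the equation is dimensionally consistent.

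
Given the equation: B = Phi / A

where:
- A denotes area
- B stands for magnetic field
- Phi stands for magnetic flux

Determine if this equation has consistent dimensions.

Yes

A (area) has dimensions [L^2].
B (magnetic field) has dimensions [I^-1 M T^-2].
Phi (magnetic flux) has dimensions [I^-1 L^2 M T^-2].

Left side: [I^-1 M T^-2]
Right side: [I^-1 M T^-2]

Both sides have the same dimensions, so the equation is dimensionally consistent.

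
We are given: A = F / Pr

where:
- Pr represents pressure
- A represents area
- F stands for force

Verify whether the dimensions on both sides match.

Yes

Pr (pressure) has dimensions [L^-1 M T^-2].
A (area) has dimensions [L^2].
F (force) has dimensions [L M T^-2].

Left side: [L^2]
Right side: [L^2]

Both sides have the same dimensions, so the equation is dimensionally consistent.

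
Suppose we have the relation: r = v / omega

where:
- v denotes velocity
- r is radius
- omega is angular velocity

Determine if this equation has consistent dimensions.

Yes

v (velocity) has dimensions [L T^-1].
r (radius) has dimensions [L].
omega (angular velocity) has dimensions [T^-1].

Left side: [L]
Right side: [L]

Both sides have the same dimensions, so the equation is dimensionally consistent.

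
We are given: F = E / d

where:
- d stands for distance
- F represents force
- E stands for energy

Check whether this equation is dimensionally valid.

Yes

d (distance) has dimensions [L].
F (force) has dimensions [L M T^-2].
E (energy) has dimensions [L^2 M T^-2].

Left side: [L M T^-2]
Right side: [L M T^-2]

Both sides have the same dimensions, so the equation is dimensionally consistent.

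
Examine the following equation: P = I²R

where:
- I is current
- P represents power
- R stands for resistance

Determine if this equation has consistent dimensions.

Yes

I (current) has dimensions [I].
P (power) has dimensions [L^2 M T^-3].
R (resistance) has dimensions [I^-2 L^2 M T^-3].

Left side: [L^2 M T^-3]
Right side: [L^2 M T^-3]

Both sides have the same dimensions, so the equation is dimensionally consistent.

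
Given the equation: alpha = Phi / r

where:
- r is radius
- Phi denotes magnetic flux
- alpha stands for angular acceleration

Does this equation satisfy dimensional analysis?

No

r (radius) has dimensions [L].
Phi (magnetic flux) has dimensions [I^-1 L^2 M T^-2].
alpha (angular acceleration) has dimensions [T^-2].

Left side: [T^-2]
Right side: [I^-1 L M T^-2]

The two sides have different dimensions, so the equation is NOT dimensionally consistent.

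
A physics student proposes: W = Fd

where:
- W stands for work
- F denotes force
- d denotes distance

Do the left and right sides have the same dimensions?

Yes

W (work) has dimensions [L^2 M T^-2].
F (force) has dimensions [L M T^-2].
d (distance) has dimensions [L].

Left side: [L^2 M T^-2]
Right side: [L^2 M T^-2]

Both sides have the same dimensions, so the equation is dimensionally consistent.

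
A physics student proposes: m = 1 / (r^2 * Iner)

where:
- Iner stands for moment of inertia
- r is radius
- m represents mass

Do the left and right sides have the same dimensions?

No

Iner (moment of inertia) has dimensions [L^2 M].
r (radius) has dimensions [L].
m (mass) has dimensions [M].

Left side: [M]
Right side: [L^-4 M^-1]

The two sides have different dimensions, so the equation is NOT dimensionally consistent.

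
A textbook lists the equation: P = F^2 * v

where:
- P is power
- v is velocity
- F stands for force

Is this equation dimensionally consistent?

No

P (power) has dimensions [L^2 M T^-3].
v (velocity) has dimensions [L T^-1].
F (force) has dimensions [L M T^-2].

Left side: [L^2 M T^-3]
Right side: [L^3 M^2 T^-5]

The two sides have different dimensions, so the equation is NOT dimensionally consistent.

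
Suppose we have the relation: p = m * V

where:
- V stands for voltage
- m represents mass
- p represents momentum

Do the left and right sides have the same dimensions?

No

V (voltage) has dimensions [I^-1 L^2 M T^-3].
m (mass) has dimensions [M].
p (momentum) has dimensions [L M T^-1].

Left side: [L M T^-1]
Right side: [I^-1 L^2 M^2 T^-3]

The two sides have different dimensions, so the equation is NOT dimensionally consistent.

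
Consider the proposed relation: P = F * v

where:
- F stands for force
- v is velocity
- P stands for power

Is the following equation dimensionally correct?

Yes

F (force) has dimensions [L M T^-2].
v (velocity) has dimensions [L T^-1].
P (power) has dimensions [L^2 M T^-3].

Left side: [L^2 M T^-3]
Right side: [L^2 M T^-3]

Both sides have the same dimensions, so the equation is dimensionally consistent.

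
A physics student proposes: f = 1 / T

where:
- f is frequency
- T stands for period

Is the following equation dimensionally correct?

Yes

f (frequency) has dimensions [T^-1].
T (period) has dimensions [T].

Left side: [T^-1]
Right side: [T^-1]

Both sides have the same dimensions, so the equation is dimensionally consistent.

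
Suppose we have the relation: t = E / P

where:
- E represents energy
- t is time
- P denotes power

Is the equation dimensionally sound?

Yes

E (energy) has dimensions [L^2 M T^-2].
t (time) has dimensions [T].
P (power) has dimensions [L^2 M T^-3].

Left side: [T]
Right side: [T]

Both sides have the same dimensions, so the equation is dimensionally consistent.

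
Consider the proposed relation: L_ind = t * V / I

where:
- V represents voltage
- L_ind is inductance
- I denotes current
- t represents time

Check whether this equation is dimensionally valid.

Yes

V (voltage) has dimensions [I^-1 L^2 M T^-3].
L_ind (inductance) has dimensions [I^-2 L^2 M T^-2].
I (current) has dimensions [I].
t (time) has dimensions [T].

Left side: [I^-2 L^2 M T^-2]
Right side: [I^-2 L^2 M T^-2]

Both sides have the same dimensions, so the equation is dimensionally consistent.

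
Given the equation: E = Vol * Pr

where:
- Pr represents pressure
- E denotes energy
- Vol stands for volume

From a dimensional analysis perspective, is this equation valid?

Yes

Pr (pressure) has dimensions [L^-1 M T^-2].
E (energy) has dimensions [L^2 M T^-2].
Vol (volume) has dimensions [L^3].

Left side: [L^2 M T^-2]
Right side: [L^2 M T^-2]

Both sides have the same dimensions, so the equation is dimensionally consistent.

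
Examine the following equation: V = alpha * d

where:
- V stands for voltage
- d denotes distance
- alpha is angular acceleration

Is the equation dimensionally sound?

No

V (voltage) has dimensions [I^-1 L^2 M T^-3].
d (distance) has dimensions [L].
alpha (angular acceleration) has dimensions [T^-2].

Left side: [I^-1 L^2 M T^-3]
Right side: [L T^-2]

The two sides have different dimensions, so the equation is NOT dimensionally consistent.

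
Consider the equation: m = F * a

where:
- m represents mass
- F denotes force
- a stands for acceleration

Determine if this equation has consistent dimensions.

No

m (mass) has dimensions [M].
F (force) has dimensions [L M T^-2].
a (acceleration) has dimensions [L T^-2].

Left side: [M]
Right side: [L^2 M T^-4]

The two sides have different dimensions, so the equation is NOT dimensionally consistent.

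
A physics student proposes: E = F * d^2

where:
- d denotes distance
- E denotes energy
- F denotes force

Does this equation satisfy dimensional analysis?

No

d (distance) has dimensions [L].
E (energy) has dimensions [L^2 M T^-2].
F (force) has dimensions [L M T^-2].

Left side: [L^2 M T^-2]
Right side: [L^3 M T^-2]

The two sides have different dimensions, so the equation is NOT dimensionally consistent.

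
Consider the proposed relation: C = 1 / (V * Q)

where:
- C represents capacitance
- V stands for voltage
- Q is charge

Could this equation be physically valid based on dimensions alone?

No

C (capacitance) has dimensions [I^2 L^-2 M^-1 T^4].
V (voltage) has dimensions [I^-1 L^2 M T^-3].
Q (charge) has dimensions [I T].

Left side: [I^2 L^-2 M^-1 T^4]
Right side: [L^-2 M^-1 T^2]

The two sides have different dimensions, so the equation is NOT dimensionally consistent.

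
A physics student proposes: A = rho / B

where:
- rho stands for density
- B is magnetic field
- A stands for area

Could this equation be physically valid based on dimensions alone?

No

rho (density) has dimensions [L^-3 M].
B (magnetic field) has dimensions [I^-1 M T^-2].
A (area) has dimensions [L^2].

Left side: [L^2]
Right side: [I L^-3 T^2]

The two sides have different dimensions, so the equation is NOT dimensionally consistent.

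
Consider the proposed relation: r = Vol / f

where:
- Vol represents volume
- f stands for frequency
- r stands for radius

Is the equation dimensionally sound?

No

Vol (volume) has dimensions [L^3].
f (frequency) has dimensions [T^-1].
r (radius) has dimensions [L].

Left side: [L]
Right side: [L^3 T]

The two sides have different dimensions, so the equation is NOT dimensionally consistent.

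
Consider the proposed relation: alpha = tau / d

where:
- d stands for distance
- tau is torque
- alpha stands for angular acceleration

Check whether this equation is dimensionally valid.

No

d (distance) has dimensions [L].
tau (torque) has dimensions [L^2 M T^-2].
alpha (angular acceleration) has dimensions [T^-2].

Left side: [T^-2]
Right side: [L M T^-2]

The two sides have different dimensions, so the equation is NOT dimensionally consistent.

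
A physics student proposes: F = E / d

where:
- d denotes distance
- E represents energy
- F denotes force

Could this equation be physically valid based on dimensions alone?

Yes

d (distance) has dimensions [L].
E (energy) has dimensions [L^2 M T^-2].
F (force) has dimensions [L M T^-2].

Left side: [L M T^-2]
Right side: [L M T^-2]

Both sides have the same dimensions, so the equation is dimensionally consistent.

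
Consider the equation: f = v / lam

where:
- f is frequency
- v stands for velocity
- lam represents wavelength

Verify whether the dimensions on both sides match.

Yes

f (frequency) has dimensions [T^-1].
v (velocity) has dimensions [L T^-1].
lam (wavelength) has dimensions [L].

Left side: [T^-1]
Right side: [T^-1]

Both sides have the same dimensions, so the equation is dimensionally consistent.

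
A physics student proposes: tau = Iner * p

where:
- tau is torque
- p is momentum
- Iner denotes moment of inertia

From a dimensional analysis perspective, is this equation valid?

No

tau (torque) has dimensions [L^2 M T^-2].
p (momentum) has dimensions [L M T^-1].
Iner (moment of inertia) has dimensions [L^2 M].

Left side: [L^2 M T^-2]
Right side: [L^3 M^2 T^-1]

The two sides have different dimensions, so the equation is NOT dimensionally consistent.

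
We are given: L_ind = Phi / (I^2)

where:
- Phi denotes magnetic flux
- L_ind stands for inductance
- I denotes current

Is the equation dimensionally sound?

No

Phi (magnetic flux) has dimensions [I^-1 L^2 M T^-2].
L_ind (inductance) has dimensions [I^-2 L^2 M T^-2].
I (current) has dimensions [I].

Left side: [I^-2 L^2 M T^-2]
Right side: [I^-3 L^2 M T^-2]

The two sides have different dimensions, so the equation is NOT dimensionally consistent.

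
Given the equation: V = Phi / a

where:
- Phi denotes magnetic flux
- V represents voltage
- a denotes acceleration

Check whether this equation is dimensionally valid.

No

Phi (magnetic flux) has dimensions [I^-1 L^2 M T^-2].
V (voltage) has dimensions [I^-1 L^2 M T^-3].
a (acceleration) has dimensions [L T^-2].

Left side: [I^-1 L^2 M T^-3]
Right side: [I^-1 L M]

The two sides have different dimensions, so the equation is NOT dimensionally consistent.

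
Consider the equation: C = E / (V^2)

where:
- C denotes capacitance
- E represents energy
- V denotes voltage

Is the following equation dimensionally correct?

Yes

C (capacitance) has dimensions [I^2 L^-2 M^-1 T^4].
E (energy) has dimensions [L^2 M T^-2].
V (voltage) has dimensions [I^-1 L^2 M T^-3].

Left side: [I^2 L^-2 M^-1 T^4]
Right side: [I^2 L^-2 M^-1 T^4]

Both sides have the same dimensions, so the equation is dimensionally consistent.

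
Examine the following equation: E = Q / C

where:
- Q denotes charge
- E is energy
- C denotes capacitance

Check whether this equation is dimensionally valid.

No

Q (charge) has dimensions [I T].
E (energy) has dimensions [L^2 M T^-2].
C (capacitance) has dimensions [I^2 L^-2 M^-1 T^4].

Left side: [L^2 M T^-2]
Right side: [I^-1 L^2 M T^-3]

The two sides have different dimensions, so the equation is NOT dimensionally consistent.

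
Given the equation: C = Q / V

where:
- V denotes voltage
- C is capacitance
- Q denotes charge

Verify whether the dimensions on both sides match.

Yes

V (voltage) has dimensions [I^-1 L^2 M T^-3].
C (capacitance) has dimensions [I^2 L^-2 M^-1 T^4].
Q (charge) has dimensions [I T].

Left side: [I^2 L^-2 M^-1 T^4]
Right side: [I^2 L^-2 M^-1 T^4]

Both sides have the same dimensions, so the equation is dimensionally consistent.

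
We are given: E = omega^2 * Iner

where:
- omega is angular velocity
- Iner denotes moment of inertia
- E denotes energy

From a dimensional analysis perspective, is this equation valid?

Yes

omega (angular velocity) has dimensions [T^-1].
Iner (moment of inertia) has dimensions [L^2 M].
E (energy) has dimensions [L^2 M T^-2].

Left side: [L^2 M T^-2]
Right side: [L^2 M T^-2]

Both sides have the same dimensions, so the equation is dimensionally consistent.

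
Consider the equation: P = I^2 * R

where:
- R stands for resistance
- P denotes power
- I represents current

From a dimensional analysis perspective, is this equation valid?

Yes

R (resistance) has dimensions [I^-2 L^2 M T^-3].
P (power) has dimensions [L^2 M T^-3].
I (current) has dimensions [I].

Left side: [L^2 M T^-3]
Right side: [L^2 M T^-3]

Both sides have the same dimensions, so the equation is dimensionally consistent.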